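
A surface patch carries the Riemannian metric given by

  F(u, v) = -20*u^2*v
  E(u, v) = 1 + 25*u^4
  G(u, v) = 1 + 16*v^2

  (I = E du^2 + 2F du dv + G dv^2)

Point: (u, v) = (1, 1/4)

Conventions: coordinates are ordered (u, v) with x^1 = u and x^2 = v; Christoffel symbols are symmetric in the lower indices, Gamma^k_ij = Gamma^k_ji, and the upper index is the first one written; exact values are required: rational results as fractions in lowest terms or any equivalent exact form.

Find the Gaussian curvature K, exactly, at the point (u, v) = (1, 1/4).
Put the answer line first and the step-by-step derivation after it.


Answer: K = -40/729

E = 26, F = -5, G = 2, EG - F^2 = 27 at the point
E_u = 100, E_v = 0, F_u = -10, F_v = -20, G_u = 0, G_v = 8
E_vv = 0, F_uv = -40, G_uu = 0
Apply the Brioschi formula K = (det M1 - det M2)/(EG - F^2)^2 over the derivative matrices of E, F, G.
M1 = [[-E_vv/2 + F_uv - G_uu/2, E_u/2, F_u - E_v/2], [F_v - G_u/2, E, F], [G_v/2, F, G]] = [[-40, 50, -10], [-20, 26, -5], [4, -5, 2]]; det M1 = -40
M2 = [[0, E_v/2, G_u/2], [E_v/2, E, F], [G_u/2, F, G]] = [[0, 0, 0], [0, 26, -5], [0, -5, 2]]; det M2 = 0
det M1 - det M2 = -40; K = -40 / (27)^2 = -40/729


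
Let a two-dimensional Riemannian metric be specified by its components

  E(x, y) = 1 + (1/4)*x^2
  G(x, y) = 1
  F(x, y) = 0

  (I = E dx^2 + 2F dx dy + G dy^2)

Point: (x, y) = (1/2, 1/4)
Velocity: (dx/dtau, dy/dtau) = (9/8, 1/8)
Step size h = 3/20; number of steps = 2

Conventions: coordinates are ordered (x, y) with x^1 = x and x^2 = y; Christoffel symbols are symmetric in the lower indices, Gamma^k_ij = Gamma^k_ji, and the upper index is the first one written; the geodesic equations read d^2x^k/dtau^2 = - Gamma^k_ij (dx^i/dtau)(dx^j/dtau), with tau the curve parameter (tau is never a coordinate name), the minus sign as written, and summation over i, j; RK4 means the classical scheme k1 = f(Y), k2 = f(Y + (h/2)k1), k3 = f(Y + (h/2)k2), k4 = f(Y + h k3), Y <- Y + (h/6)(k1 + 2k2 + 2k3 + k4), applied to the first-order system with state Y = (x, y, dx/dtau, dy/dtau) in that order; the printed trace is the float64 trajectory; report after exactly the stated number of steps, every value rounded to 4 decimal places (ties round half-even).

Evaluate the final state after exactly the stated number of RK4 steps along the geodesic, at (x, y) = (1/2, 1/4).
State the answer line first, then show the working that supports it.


Answer: x = 0.8298, y = 0.2875, dx/dtau = 1.0711, dy/dtau = 0.1250

f(Y) = (dx/dtau, dy/dtau, -Gamma^x_ij Y'^i Y'^j, -Gamma^y_ij Y'^i Y'^j) with the Gammas evaluated at the stage position; h = 0.150000; intermediate values shown to 6 dp
step 0: x = 0.5000, y = 0.2500, dx/dtau = 1.1250, dy/dtau = 0.1250
step 1:
  k1: at (x, y) = (0.500000, 0.250000), (dx/dtau, dy/dtau) = (1.125000, 0.125000); Gamma_xxx = 0.117647, Gamma_xxy = 0.000000, Gamma_xyy = 0.000000, Gamma_yxx = 0.000000, Gamma_yxy = 0.000000, Gamma_yyy = 0.000000; k1 = (1.125000, 0.125000, -0.148897, 0.000000)
  k2: at (x, y) = (0.584375, 0.259375), (dx/dtau, dy/dtau) = (1.113833, 0.125000); Gamma_xxx = 0.134602, Gamma_xxy = 0.000000, Gamma_xyy = 0.000000, Gamma_yxx = 0.000000, Gamma_yxy = 0.000000, Gamma_yyy = 0.000000; k2 = (1.113833, 0.125000, -0.166991, 0.000000)
  k3: at (x, y) = (0.583537, 0.259375), (dx/dtau, dy/dtau) = (1.112476, 0.125000); Gamma_xxx = 0.134440, Gamma_xxy = 0.000000, Gamma_xyy = 0.000000, Gamma_yxx = 0.000000, Gamma_yxy = 0.000000, Gamma_yyy = 0.000000; k3 = (1.112476, 0.125000, -0.166383, 0.000000)
  k4: at (x, y) = (0.666871, 0.268750), (dx/dtau, dy/dtau) = (1.100043, 0.125000); Gamma_xxx = 0.150037, Gamma_xxy = 0.000000, Gamma_xyy = 0.000000, Gamma_yxx = 0.000000, Gamma_yxy = 0.000000, Gamma_yyy = 0.000000; k4 = (1.100043, 0.125000, -0.181559, 0.000000)
  Y <- Y + (h/6)(k1 + 2k2 + 2k3 + k4): x = 0.6669, y = 0.2687, dx/dtau = 1.1001, dy/dtau = 0.1250
step 2:
  k1: at (x, y) = (0.666941, 0.268750), (dx/dtau, dy/dtau) = (1.100070, 0.125000); Gamma_xxx = 0.150049, Gamma_xxy = 0.000000, Gamma_xyy = 0.000000, Gamma_yxx = 0.000000, Gamma_yxy = 0.000000, Gamma_yyy = 0.000000; k1 = (1.100070, 0.125000, -0.181583, 0.000000)
  k2: at (x, y) = (0.749447, 0.278125), (dx/dtau, dy/dtau) = (1.086451, 0.125000); Gamma_xxx = 0.164292, Gamma_xxy = 0.000000, Gamma_xyy = 0.000000, Gamma_yxx = 0.000000, Gamma_yxy = 0.000000, Gamma_yyy = 0.000000; k2 = (1.086451, 0.125000, -0.193927, 0.000000)
  k3: at (x, y) = (0.748425, 0.278125), (dx/dtau, dy/dtau) = (1.085525, 0.125000); Gamma_xxx = 0.164123, Gamma_xxy = 0.000000, Gamma_xyy = 0.000000, Gamma_yxx = 0.000000, Gamma_yxy = 0.000000, Gamma_yyy = 0.000000; k3 = (1.085525, 0.125000, -0.193397, 0.000000)
  k4: at (x, y) = (0.829770, 0.287500), (dx/dtau, dy/dtau) = (1.071060, 0.125000); Gamma_xxx = 0.176979, Gamma_xxy = 0.000000, Gamma_xyy = 0.000000, Gamma_yxx = 0.000000, Gamma_yxy = 0.000000, Gamma_yyy = 0.000000; k4 = (1.071060, 0.125000, -0.203025, 0.000000)
  Y <- Y + (h/6)(k1 + 2k2 + 2k3 + k4): x = 0.8298, y = 0.2875, dx/dtau = 1.0711, dy/dtau = 0.1250


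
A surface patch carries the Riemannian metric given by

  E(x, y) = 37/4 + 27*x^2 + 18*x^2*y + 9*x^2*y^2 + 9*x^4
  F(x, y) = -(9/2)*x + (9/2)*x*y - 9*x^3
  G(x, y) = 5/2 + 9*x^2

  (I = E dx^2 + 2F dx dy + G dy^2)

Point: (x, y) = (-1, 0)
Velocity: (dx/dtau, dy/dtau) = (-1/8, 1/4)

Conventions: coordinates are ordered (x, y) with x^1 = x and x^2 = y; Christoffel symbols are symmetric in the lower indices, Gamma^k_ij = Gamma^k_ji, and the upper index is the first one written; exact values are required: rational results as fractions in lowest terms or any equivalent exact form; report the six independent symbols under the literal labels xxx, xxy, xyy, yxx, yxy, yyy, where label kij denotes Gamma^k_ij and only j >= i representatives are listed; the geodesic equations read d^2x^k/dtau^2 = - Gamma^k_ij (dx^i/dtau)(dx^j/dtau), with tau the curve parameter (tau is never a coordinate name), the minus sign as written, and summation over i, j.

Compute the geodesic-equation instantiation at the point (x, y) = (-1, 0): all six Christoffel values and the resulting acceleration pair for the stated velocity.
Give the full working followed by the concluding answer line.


E = 181/4, F = 27/2, G = 23/2 at the point
E_x = -90, E_y = 18, F_x = -63/2, F_y = -9/2, G_x = -18, G_y = 0
EG - F^2 = 2705/8;  g^inv = (8/2705) * [[23/2, -27/2], [-27/2, 181/4]]
first-kind symbols [ij,l] = (1/2)(d_i g_jl + d_j g_il - d_l g_ij): [xx,x] = E_x/2 = -45, [xx,y] = F_x - E_y/2 = -81/2, [xy,x] = E_y/2 = 9, [xy,y] = G_x/2 = -9, [yy,x] = F_y - G_x/2 = 9/2, [yy,y] = G_y/2 = 0
Gamma^x_ij = (G*[ij,x] - F*[ij,y])/(EG - F^2), Gamma^y_ij = (E*[ij,y] - F*[ij,x])/(EG - F^2)
Gamma_xxx = 234/2705, Gamma_xxy = 360/541, Gamma_xyy = 414/2705, Gamma_yxx = -9801/2705, Gamma_yxy = -846/541, Gamma_yyy = -486/2705
d^2x/dtau^2 = -(Gamma_xxx*(-1/8)^2 + 2*Gamma_xxy*(-1/8)*(1/4) + Gamma_xyy*(1/4)^2) = 531/17312
d^2y/dtau^2 = -(Gamma_yxx*(-1/8)^2 + 2*Gamma_yxy*(-1/8)*(1/4) + Gamma_yyy*(1/4)^2) = -1035/34624

Answer: Gamma_xxx = 234/2705, Gamma_xxy = 360/541, Gamma_xyy = 414/2705, Gamma_yxx = -9801/2705, Gamma_yxy = -846/541, Gamma_yyy = -486/2705; accelerations (d^2x/dtau^2, d^2y/dtau^2) = (531/17312, -1035/34624)


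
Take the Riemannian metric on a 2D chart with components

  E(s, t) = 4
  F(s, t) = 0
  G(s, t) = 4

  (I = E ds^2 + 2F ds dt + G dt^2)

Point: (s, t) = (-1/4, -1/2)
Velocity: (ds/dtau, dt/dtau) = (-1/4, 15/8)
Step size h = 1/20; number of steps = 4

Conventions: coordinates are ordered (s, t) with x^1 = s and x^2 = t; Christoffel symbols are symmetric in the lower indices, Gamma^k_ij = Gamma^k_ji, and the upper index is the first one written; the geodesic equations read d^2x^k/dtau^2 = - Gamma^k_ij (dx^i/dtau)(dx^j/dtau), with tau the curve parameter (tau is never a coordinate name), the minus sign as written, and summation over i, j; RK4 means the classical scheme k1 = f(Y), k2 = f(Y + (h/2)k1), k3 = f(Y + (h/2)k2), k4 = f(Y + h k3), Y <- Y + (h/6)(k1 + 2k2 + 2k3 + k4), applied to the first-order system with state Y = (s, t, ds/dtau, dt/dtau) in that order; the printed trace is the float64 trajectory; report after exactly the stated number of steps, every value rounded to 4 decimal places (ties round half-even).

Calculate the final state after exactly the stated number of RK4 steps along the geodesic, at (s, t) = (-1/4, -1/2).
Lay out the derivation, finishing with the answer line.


f(Y) = (ds/dtau, dt/dtau, -Gamma^s_ij Y'^i Y'^j, -Gamma^t_ij Y'^i Y'^j) with the Gammas evaluated at the stage position; h = 0.050000; intermediate values shown to 6 dp
step 0: s = -0.2500, t = -0.5000, ds/dtau = -0.2500, dt/dtau = 1.8750
step 1:
  k1: at (s, t) = (-0.250000, -0.500000), (ds/dtau, dt/dtau) = (-0.250000, 1.875000); Gamma_sss = 0.000000, Gamma_sst = 0.000000, Gamma_stt = 0.000000, Gamma_tss = 0.000000, Gamma_tst = 0.000000, Gamma_ttt = 0.000000; k1 = (-0.250000, 1.875000, 0.000000, 0.000000)
  k2: at (s, t) = (-0.256250, -0.453125), (ds/dtau, dt/dtau) = (-0.250000, 1.875000); Gamma_sss = 0.000000, Gamma_sst = 0.000000, Gamma_stt = 0.000000, Gamma_tss = 0.000000, Gamma_tst = 0.000000, Gamma_ttt = 0.000000; k2 = (-0.250000, 1.875000, 0.000000, 0.000000)
  k3: at (s, t) = (-0.256250, -0.453125), (ds/dtau, dt/dtau) = (-0.250000, 1.875000); Gamma_sss = 0.000000, Gamma_sst = 0.000000, Gamma_stt = 0.000000, Gamma_tss = 0.000000, Gamma_tst = 0.000000, Gamma_ttt = 0.000000; k3 = (-0.250000, 1.875000, 0.000000, 0.000000)
  k4: at (s, t) = (-0.262500, -0.406250), (ds/dtau, dt/dtau) = (-0.250000, 1.875000); Gamma_sss = 0.000000, Gamma_sst = 0.000000, Gamma_stt = 0.000000, Gamma_tss = 0.000000, Gamma_tst = 0.000000, Gamma_ttt = 0.000000; k4 = (-0.250000, 1.875000, 0.000000, 0.000000)
  Y <- Y + (h/6)(k1 + 2k2 + 2k3 + k4): s = -0.2625, t = -0.4062, ds/dtau = -0.2500, dt/dtau = 1.8750
step 2:
  k1: at (s, t) = (-0.262500, -0.406250), (ds/dtau, dt/dtau) = (-0.250000, 1.875000); Gamma_sss = 0.000000, Gamma_sst = 0.000000, Gamma_stt = 0.000000, Gamma_tss = 0.000000, Gamma_tst = 0.000000, Gamma_ttt = 0.000000; k1 = (-0.250000, 1.875000, 0.000000, 0.000000)
  k2: at (s, t) = (-0.268750, -0.359375), (ds/dtau, dt/dtau) = (-0.250000, 1.875000); Gamma_sss = 0.000000, Gamma_sst = 0.000000, Gamma_stt = 0.000000, Gamma_tss = 0.000000, Gamma_tst = 0.000000, Gamma_ttt = 0.000000; k2 = (-0.250000, 1.875000, 0.000000, 0.000000)
  k3: at (s, t) = (-0.268750, -0.359375), (ds/dtau, dt/dtau) = (-0.250000, 1.875000); Gamma_sss = 0.000000, Gamma_sst = 0.000000, Gamma_stt = 0.000000, Gamma_tss = 0.000000, Gamma_tst = 0.000000, Gamma_ttt = 0.000000; k3 = (-0.250000, 1.875000, 0.000000, 0.000000)
  k4: at (s, t) = (-0.275000, -0.312500), (ds/dtau, dt/dtau) = (-0.250000, 1.875000); Gamma_sss = 0.000000, Gamma_sst = 0.000000, Gamma_stt = 0.000000, Gamma_tss = 0.000000, Gamma_tst = 0.000000, Gamma_ttt = 0.000000; k4 = (-0.250000, 1.875000, 0.000000, 0.000000)
  Y <- Y + (h/6)(k1 + 2k2 + 2k3 + k4): s = -0.2750, t = -0.3125, ds/dtau = -0.2500, dt/dtau = 1.8750
step 3:
  k1: at (s, t) = (-0.275000, -0.312500), (ds/dtau, dt/dtau) = (-0.250000, 1.875000); Gamma_sss = 0.000000, Gamma_sst = 0.000000, Gamma_stt = 0.000000, Gamma_tss = 0.000000, Gamma_tst = 0.000000, Gamma_ttt = 0.000000; k1 = (-0.250000, 1.875000, 0.000000, 0.000000)
  k2: at (s, t) = (-0.281250, -0.265625), (ds/dtau, dt/dtau) = (-0.250000, 1.875000); Gamma_sss = 0.000000, Gamma_sst = 0.000000, Gamma_stt = 0.000000, Gamma_tss = 0.000000, Gamma_tst = 0.000000, Gamma_ttt = 0.000000; k2 = (-0.250000, 1.875000, 0.000000, 0.000000)
  k3: at (s, t) = (-0.281250, -0.265625), (ds/dtau, dt/dtau) = (-0.250000, 1.875000); Gamma_sss = 0.000000, Gamma_sst = 0.000000, Gamma_stt = 0.000000, Gamma_tss = 0.000000, Gamma_tst = 0.000000, Gamma_ttt = 0.000000; k3 = (-0.250000, 1.875000, 0.000000, 0.000000)
  k4: at (s, t) = (-0.287500, -0.218750), (ds/dtau, dt/dtau) = (-0.250000, 1.875000); Gamma_sss = 0.000000, Gamma_sst = 0.000000, Gamma_stt = 0.000000, Gamma_tss = 0.000000, Gamma_tst = 0.000000, Gamma_ttt = 0.000000; k4 = (-0.250000, 1.875000, 0.000000, 0.000000)
  Y <- Y + (h/6)(k1 + 2k2 + 2k3 + k4): s = -0.2875, t = -0.2188, ds/dtau = -0.2500, dt/dtau = 1.8750
step 4:
  k1: at (s, t) = (-0.287500, -0.218750), (ds/dtau, dt/dtau) = (-0.250000, 1.875000); Gamma_sss = 0.000000, Gamma_sst = 0.000000, Gamma_stt = 0.000000, Gamma_tss = 0.000000, Gamma_tst = 0.000000, Gamma_ttt = 0.000000; k1 = (-0.250000, 1.875000, 0.000000, 0.000000)
  k2: at (s, t) = (-0.293750, -0.171875), (ds/dtau, dt/dtau) = (-0.250000, 1.875000); Gamma_sss = 0.000000, Gamma_sst = 0.000000, Gamma_stt = 0.000000, Gamma_tss = 0.000000, Gamma_tst = 0.000000, Gamma_ttt = 0.000000; k2 = (-0.250000, 1.875000, 0.000000, 0.000000)
  k3: at (s, t) = (-0.293750, -0.171875), (ds/dtau, dt/dtau) = (-0.250000, 1.875000); Gamma_sss = 0.000000, Gamma_sst = 0.000000, Gamma_stt = 0.000000, Gamma_tss = 0.000000, Gamma_tst = 0.000000, Gamma_ttt = 0.000000; k3 = (-0.250000, 1.875000, 0.000000, 0.000000)
  k4: at (s, t) = (-0.300000, -0.125000), (ds/dtau, dt/dtau) = (-0.250000, 1.875000); Gamma_sss = 0.000000, Gamma_sst = 0.000000, Gamma_stt = 0.000000, Gamma_tss = 0.000000, Gamma_tst = 0.000000, Gamma_ttt = 0.000000; k4 = (-0.250000, 1.875000, 0.000000, 0.000000)
  Y <- Y + (h/6)(k1 + 2k2 + 2k3 + k4): s = -0.3000, t = -0.1250, ds/dtau = -0.2500, dt/dtau = 1.8750

Answer: s = -0.3000, t = -0.1250, ds/dtau = -0.2500, dt/dtau = 1.8750


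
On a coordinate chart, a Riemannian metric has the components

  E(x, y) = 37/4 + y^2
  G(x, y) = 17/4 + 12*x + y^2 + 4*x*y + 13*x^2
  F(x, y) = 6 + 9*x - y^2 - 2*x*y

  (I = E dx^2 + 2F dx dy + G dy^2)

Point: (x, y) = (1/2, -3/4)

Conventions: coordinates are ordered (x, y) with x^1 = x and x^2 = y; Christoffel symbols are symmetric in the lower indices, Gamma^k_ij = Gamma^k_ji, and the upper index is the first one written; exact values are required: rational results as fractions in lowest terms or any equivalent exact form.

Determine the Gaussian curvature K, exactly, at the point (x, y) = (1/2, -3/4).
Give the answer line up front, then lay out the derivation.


Answer: K = -262496/335241

E = 157/16, F = 171/16, G = 201/16, EG - F^2 = 579/64 at the point
E_x = 0, E_y = -3/2, F_x = 21/2, F_y = 1/2, G_x = 22, G_y = 1/2
E_yy = 2, F_xy = -2, G_xx = 26
By Brioschi, K is (det M1 - det M2) divided by (EG - F^2) squared.
M1 = [[-E_yy/2 + F_xy - G_xx/2, E_x/2, F_x - E_y/2], [F_y - G_x/2, E, F], [G_y/2, F, G]] = [[-16, 0, 45/4], [-21/2, 157/16, 171/16], [1/4, 171/16, 201/16]]; det M1 = -367311/256
M2 = [[0, E_y/2, G_x/2], [E_y/2, E, F], [G_x/2, F, G]] = [[0, -3/4, 11], [-3/4, 157/16, 171/16], [11, 171/16, 201/16]]; det M2 = -350905/256
det M1 - det M2 = -8203/128; K = -8203/128 / (579/64)^2 = -262496/335241


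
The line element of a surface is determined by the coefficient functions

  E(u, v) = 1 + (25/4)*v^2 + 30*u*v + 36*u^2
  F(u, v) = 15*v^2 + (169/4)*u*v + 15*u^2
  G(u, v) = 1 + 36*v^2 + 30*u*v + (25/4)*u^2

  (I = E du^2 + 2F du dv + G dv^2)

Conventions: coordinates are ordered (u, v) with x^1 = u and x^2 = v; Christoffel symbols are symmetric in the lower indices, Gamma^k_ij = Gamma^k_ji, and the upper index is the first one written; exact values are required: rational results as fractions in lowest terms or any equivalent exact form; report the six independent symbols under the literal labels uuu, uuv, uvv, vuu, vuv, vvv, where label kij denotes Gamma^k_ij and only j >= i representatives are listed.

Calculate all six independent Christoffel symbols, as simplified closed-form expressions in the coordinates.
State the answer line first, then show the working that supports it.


Answer: Gamma_uuu = (144*u + 60*v)/(169*u^2 + 240*u*v + 169*v^2 + 4), Gamma_uuv = (60*u + 25*v)/(169*u^2 + 240*u*v + 169*v^2 + 4), Gamma_uvv = (144*u + 60*v)/(169*u^2 + 240*u*v + 169*v^2 + 4), Gamma_vuu = (60*u + 144*v)/(169*u^2 + 240*u*v + 169*v^2 + 4), Gamma_vuv = (25*u + 60*v)/(169*u^2 + 240*u*v + 169*v^2 + 4), Gamma_vvv = (60*u + 144*v)/(169*u^2 + 240*u*v + 169*v^2 + 4)

E = 1 + (25/4)*v^2 + 30*u*v + 36*u^2; F = 15*v^2 + (169/4)*u*v + 15*u^2; G = 1 + 36*v^2 + 30*u*v + (25/4)*u^2
Gamma^k_ij = (1/2) g^{kl} (d_i g_jl + d_j g_il - d_l g_ij), with g^inv = (1/(EG-F^2)) [[G, -F], [-F, E]]
first partials: E_u = 30*v + 72*u, E_v = (25/2)*v + 30*u, F_u = (169/4)*v + 30*u, F_v = 30*v + (169/4)*u, G_u = 30*v + (25/2)*u, G_v = 72*v + 30*u
D = EG - F^2 = 1 + (169/4)*v^2 + 60*u*v + (169/4)*u^2
expanded: Gamma^u_uu = (G E_u - 2F F_u + F E_v)/(2D), Gamma^u_uv = (G E_v - F G_u)/(2D), Gamma^u_vv = (2G F_v - G G_u - F G_v)/(2D), Gamma^v_uu = (2E F_u - E E_v - F E_u)/(2D), Gamma^v_uv = (E G_u - F E_v)/(2D), Gamma^v_vv = (E G_v - 2F F_v + F G_u)/(2D); substitute and cancel common factors


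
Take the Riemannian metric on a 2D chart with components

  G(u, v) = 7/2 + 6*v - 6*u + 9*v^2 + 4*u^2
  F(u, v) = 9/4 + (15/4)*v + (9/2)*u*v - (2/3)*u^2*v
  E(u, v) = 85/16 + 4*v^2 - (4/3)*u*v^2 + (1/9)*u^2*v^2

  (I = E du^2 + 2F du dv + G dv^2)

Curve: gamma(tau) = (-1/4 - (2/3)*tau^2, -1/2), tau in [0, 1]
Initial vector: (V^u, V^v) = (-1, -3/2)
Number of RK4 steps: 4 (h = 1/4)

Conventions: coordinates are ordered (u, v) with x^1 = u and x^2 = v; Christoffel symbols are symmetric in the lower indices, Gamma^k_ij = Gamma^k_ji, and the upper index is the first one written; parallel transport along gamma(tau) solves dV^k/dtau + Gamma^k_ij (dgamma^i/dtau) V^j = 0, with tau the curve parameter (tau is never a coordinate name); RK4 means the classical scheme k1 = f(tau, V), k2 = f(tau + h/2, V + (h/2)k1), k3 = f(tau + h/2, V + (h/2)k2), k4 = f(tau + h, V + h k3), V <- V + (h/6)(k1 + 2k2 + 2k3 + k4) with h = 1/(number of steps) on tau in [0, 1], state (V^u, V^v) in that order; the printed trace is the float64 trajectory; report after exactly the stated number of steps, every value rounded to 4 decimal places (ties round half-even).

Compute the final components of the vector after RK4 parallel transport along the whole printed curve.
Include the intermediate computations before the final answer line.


gamma'(tau) = (-(4/3)*tau, 0); f(tau, V)^k = -Gamma^k_ij(gamma(tau)) gamma'^i(tau) V^j; h = 1/4; intermediate values shown to 6 dp
curve data and Christoffel symbols at the stage parameters:
  tau = 0.000000: gamma = (-0.250000, -0.500000), gamma' = (0.000000, 0.000000); Gamma_uuu = -0.019554, Gamma_uuv = -0.212851, Gamma_uvv = 1.114523, Gamma_vuu = -0.050620, Gamma_vuv = -0.843560, Gamma_vvv = -0.570686
  tau = 0.125000: gamma = (-0.260417, -0.500000), gamma' = (-0.166667, 0.000000); Gamma_uuu = -0.019558, Gamma_uuv = -0.211652, Gamma_uvv = 1.114099, Gamma_vuu = -0.049522, Gamma_vuv = -0.836320, Gamma_vvv = -0.566295
  tau = 0.250000: gamma = (-0.291667, -0.500000), gamma' = (-0.333333, 0.000000); Gamma_uuu = -0.019591, Gamma_uuv = -0.208253, Gamma_uvv = 1.112571, Gamma_vuu = -0.046385, Gamma_vuv = -0.815243, Gamma_vvv = -0.553457
  tau = 0.375000: gamma = (-0.343750, -0.500000), gamma' = (-0.500000, 0.000000); Gamma_uuu = -0.019714, Gamma_uuv = -0.203209, Gamma_uvv = 1.109203, Gamma_vuu = -0.041630, Gamma_vuv = -0.782119, Gamma_vvv = -0.533104
  tau = 0.500000: gamma = (-0.416667, -0.500000), gamma' = (-0.666667, 0.000000); Gamma_uuu = -0.020004, Gamma_uuv = -0.197322, Gamma_uvv = 1.102832, Gamma_vuu = -0.035822, Gamma_vuv = -0.739558, Gamma_vvv = -0.506572
  tau = 0.625000: gamma = (-0.510417, -0.500000), gamma' = (-0.833333, 0.000000); Gamma_uuu = -0.020537, Gamma_uuv = -0.191499, Gamma_uvv = 1.091940, Gamma_vuu = -0.029536, Gamma_vuv = -0.690529, Gamma_vvv = -0.475349
  tau = 0.750000: gamma = (-0.625000, -0.500000), gamma' = (-1.000000, 0.000000); Gamma_uuu = -0.021371, Gamma_uuv = -0.186629, Gamma_uvv = 1.074720, Gamma_vuu = -0.023250, Gamma_vuv = -0.637925, Gamma_vvv = -0.440841
  tau = 0.875000: gamma = (-0.760417, -0.500000), gamma' = (-1.166667, 0.000000); Gamma_uuu = -0.022542, Gamma_uuv = -0.183496, Gamma_uvv = 1.049121, Gamma_vuu = -0.017299, Gamma_vuv = -0.584237, Gamma_vvv = -0.404201
  tau = 1.000000: gamma = (-0.916667, -0.500000), gamma' = (-1.333333, 0.000000); Gamma_uuu = -0.024069, Gamma_uuv = -0.182746, Gamma_uvv = 1.012858, Gamma_vuu = -0.011877, Gamma_vuv = -0.531391, Gamma_vvv = -0.366247
step 0: V^u = -1.0000, V^v = -1.5000
step 1: k1 = (0.000000, 0.000000), k2 = (0.056173, 0.217334), k3 = (0.055191, 0.213489), k4 = (0.106862, 0.408366); V <- V + (h/6)(k1 + 2k2 + 2k3 + k4): V^u = -0.9863, V^v = -1.4471
step 2: k1 = (0.106894, 0.408490), k2 = (0.151432, 0.566179), k3 = (0.149374, 0.558354), k4 = (0.184653, 0.667307); V <- V + (h/6)(k1 + 2k2 + 2k3 + k4): V^u = -0.9491, V^v = -1.3085
step 3: k1 = (0.184794, 0.667829), k2 = (0.211347, 0.727745), k3 = (0.210095, 0.723353), k4 = (0.229623, 0.740237); V <- V + (h/6)(k1 + 2k2 + 2k3 + k4): V^u = -0.8967, V^v = -1.1290
step 4: k1 = (0.229858, 0.741034), k2 = (0.244680, 0.723885), k3 = (0.245090, 0.725309), k4 = (0.257709, 0.684642); V <- V + (h/6)(k1 + 2k2 + 2k3 + k4): V^u = -0.8355, V^v = -0.9488

Answer: V^u = -0.8355, V^v = -0.9488


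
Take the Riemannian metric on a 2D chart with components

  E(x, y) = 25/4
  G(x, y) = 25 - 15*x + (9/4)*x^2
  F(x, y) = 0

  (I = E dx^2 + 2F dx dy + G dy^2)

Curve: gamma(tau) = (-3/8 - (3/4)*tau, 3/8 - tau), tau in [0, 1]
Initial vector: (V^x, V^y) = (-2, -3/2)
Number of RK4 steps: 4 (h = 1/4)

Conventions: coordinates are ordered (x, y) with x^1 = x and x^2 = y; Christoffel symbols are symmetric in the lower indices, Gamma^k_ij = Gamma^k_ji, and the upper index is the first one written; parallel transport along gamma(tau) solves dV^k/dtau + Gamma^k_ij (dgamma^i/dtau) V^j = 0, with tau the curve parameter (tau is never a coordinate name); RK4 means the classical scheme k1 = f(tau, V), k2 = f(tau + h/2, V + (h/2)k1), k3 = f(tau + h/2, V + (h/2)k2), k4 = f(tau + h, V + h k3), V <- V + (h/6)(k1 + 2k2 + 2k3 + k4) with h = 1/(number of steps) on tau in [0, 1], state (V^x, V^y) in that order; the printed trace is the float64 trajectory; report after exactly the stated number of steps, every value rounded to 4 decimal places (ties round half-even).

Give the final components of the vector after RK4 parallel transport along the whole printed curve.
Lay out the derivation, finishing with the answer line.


gamma'(tau) = (-3/4, -1); f(tau, V)^k = -Gamma^k_ij(gamma(tau)) gamma'^i(tau) V^j; h = 1/4; intermediate values shown to 6 dp
curve data and Christoffel symbols at the stage parameters:
  tau = 0.000000: gamma = (-0.375000, 0.375000), gamma' = (-0.750000, -1.000000); Gamma_xxx = 0.000000, Gamma_xxy = 0.000000, Gamma_xyy = 1.335000, Gamma_yxx = 0.000000, Gamma_yxy = -0.269663, Gamma_yyy = 0.000000
  tau = 0.125000: gamma = (-0.468750, 0.250000), gamma' = (-0.750000, -1.000000); Gamma_xxx = 0.000000, Gamma_xxy = 0.000000, Gamma_xyy = 1.368750, Gamma_yxx = 0.000000, Gamma_yxy = -0.263014, Gamma_yyy = 0.000000
  tau = 0.250000: gamma = (-0.562500, 0.125000), gamma' = (-0.750000, -1.000000); Gamma_xxx = 0.000000, Gamma_xxy = 0.000000, Gamma_xyy = 1.402500, Gamma_yxx = 0.000000, Gamma_yxy = -0.256684, Gamma_yyy = 0.000000
  tau = 0.375000: gamma = (-0.656250, 0.000000), gamma' = (-0.750000, -1.000000); Gamma_xxx = 0.000000, Gamma_xxy = 0.000000, Gamma_xyy = 1.436250, Gamma_yxx = 0.000000, Gamma_yxy = -0.250653, Gamma_yyy = 0.000000
  tau = 0.500000: gamma = (-0.750000, -0.125000), gamma' = (-0.750000, -1.000000); Gamma_xxx = 0.000000, Gamma_xxy = 0.000000, Gamma_xyy = 1.470000, Gamma_yxx = 0.000000, Gamma_yxy = -0.244898, Gamma_yyy = 0.000000
  tau = 0.625000: gamma = (-0.843750, -0.250000), gamma' = (-0.750000, -1.000000); Gamma_xxx = 0.000000, Gamma_xxy = 0.000000, Gamma_xyy = 1.503750, Gamma_yxx = 0.000000, Gamma_yxy = -0.239401, Gamma_yyy = 0.000000
  tau = 0.750000: gamma = (-0.937500, -0.375000), gamma' = (-0.750000, -1.000000); Gamma_xxx = 0.000000, Gamma_xxy = 0.000000, Gamma_xyy = 1.537500, Gamma_yxx = 0.000000, Gamma_yxy = -0.234146, Gamma_yyy = 0.000000
  tau = 0.875000: gamma = (-1.031250, -0.500000), gamma' = (-0.750000, -1.000000); Gamma_xxx = 0.000000, Gamma_xxy = 0.000000, Gamma_xyy = 1.571250, Gamma_yxx = 0.000000, Gamma_yxy = -0.229117, Gamma_yyy = 0.000000
  tau = 1.000000: gamma = (-1.125000, -0.625000), gamma' = (-0.750000, -1.000000); Gamma_xxx = 0.000000, Gamma_xxy = 0.000000, Gamma_xyy = 1.605000, Gamma_yxx = 0.000000, Gamma_yxy = -0.224299, Gamma_yyy = 0.000000
step 0: V^x = -2.0000, V^y = -1.5000
step 1: k1 = (-2.002500, 0.842697), k2 = (-1.908945, 0.866975), k3 = (-1.904791, 0.863300), k4 = (-1.801055, 0.882822); V <- V + (h/6)(k1 + 2k2 + 2k3 + k4): V^x = -2.4763, V^y = -1.2839
step 2: k1 = (-1.800689, 0.882797), k2 = (-1.685532, 0.897726), k3 = (-1.682851, 0.893767), k4 = (-1.558894, 0.904251); V <- V + (h/6)(k1 + 2k2 + 2k3 + k4): V^x = -2.8970, V^y = -1.0602
step 3: k1 = (-1.558439, 0.904187), k2 = (-1.424260, 0.910236), k3 = (-1.423123, 0.906085), k4 = (-1.281723, 0.908016); V <- V + (h/6)(k1 + 2k2 + 2k3 + k4): V^x = -3.2526, V^y = -0.8333
step 4: k1 = (-1.281189, 0.907918), k2 = (-1.130992, 0.905607), k3 = (-1.131446, 0.901355), k4 = (-0.975768, 0.895273); V <- V + (h/6)(k1 + 2k2 + 2k3 + k4): V^x = -3.5352, V^y = -0.6076

Answer: V^x = -3.5352, V^y = -0.6076


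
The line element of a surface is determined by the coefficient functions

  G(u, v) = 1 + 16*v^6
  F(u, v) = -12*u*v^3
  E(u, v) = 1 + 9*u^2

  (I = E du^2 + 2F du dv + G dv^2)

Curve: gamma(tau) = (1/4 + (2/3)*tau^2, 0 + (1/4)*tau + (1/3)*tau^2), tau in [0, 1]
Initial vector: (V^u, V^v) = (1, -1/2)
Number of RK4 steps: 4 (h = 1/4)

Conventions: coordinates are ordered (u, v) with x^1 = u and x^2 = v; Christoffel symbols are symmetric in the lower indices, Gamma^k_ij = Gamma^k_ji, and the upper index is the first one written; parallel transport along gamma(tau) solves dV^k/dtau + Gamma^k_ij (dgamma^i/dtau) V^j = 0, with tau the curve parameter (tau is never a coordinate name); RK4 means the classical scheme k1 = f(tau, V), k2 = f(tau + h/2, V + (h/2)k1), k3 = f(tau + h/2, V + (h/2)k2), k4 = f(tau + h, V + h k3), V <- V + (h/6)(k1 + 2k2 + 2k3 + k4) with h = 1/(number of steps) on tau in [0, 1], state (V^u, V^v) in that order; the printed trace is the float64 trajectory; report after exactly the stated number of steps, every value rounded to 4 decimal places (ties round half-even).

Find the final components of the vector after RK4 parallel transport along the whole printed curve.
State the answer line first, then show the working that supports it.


Answer: V^u = 0.3208, V^v = -0.4397

gamma'(tau) = ((4/3)*tau, 1/4 + (2/3)*tau); f(tau, V)^k = -Gamma^k_ij(gamma(tau)) gamma'^i(tau) V^j; h = 1/4; intermediate values shown to 6 dp
curve data and Christoffel symbols at the stage parameters:
  tau = 0.000000: gamma = (0.250000, 0.000000), gamma' = (0.000000, 0.250000); Gamma_uuu = 1.440000, Gamma_uuv = 0.000000, Gamma_uvv = 0.000000, Gamma_vuu = 0.000000, Gamma_vuv = 0.000000, Gamma_vvv = 0.000000
  tau = 0.125000: gamma = (0.260417, 0.036458), gamma' = (0.166667, 0.333333); Gamma_uuu = 1.455427, Gamma_uuv = 0.000000, Gamma_uvv = -0.007738, Gamma_vuu = -0.000361, Gamma_vuv = 0.000000, Gamma_vvv = 0.000002
  tau = 0.250000: gamma = (0.291667, 0.083333), gamma' = (0.333333, 0.416667); Gamma_uuu = 1.486721, Gamma_uuv = 0.000000, Gamma_uvv = -0.041298, Gamma_vuu = -0.003933, Gamma_vuv = 0.000000, Gamma_vvv = 0.000109
  tau = 0.375000: gamma = (0.343750, 0.140625), gamma' = (0.500000, 0.500000); Gamma_uuu = 1.499200, Gamma_uuv = 0.000000, Gamma_uvv = -0.118589, Gamma_vuu = -0.016171, Gamma_vuv = 0.000000, Gamma_vvv = 0.001279
  tau = 0.500000: gamma = (0.416667, 0.208333), gamma' = (0.666667, 0.583333); Gamma_uuu = 1.462668, Gamma_uuv = 0.000000, Gamma_uvv = -0.253935, Gamma_vuu = -0.042323, Gamma_vuv = 0.000000, Gamma_vvv = 0.007348
  tau = 0.625000: gamma = (0.510417, 0.286458), gamma' = (0.833333, 0.666667); Gamma_uuu = 1.369810, Gamma_uuv = 0.000000, Gamma_uvv = -0.449618, Gamma_vuu = -0.084112, Gamma_vuv = 0.000000, Gamma_vvv = 0.027608
  tau = 0.750000: gamma = (0.625000, 0.375000), gamma' = (1.000000, 0.750000); Gamma_uuu = 1.233520, Gamma_uuv = 0.000000, Gamma_uvv = -0.693855, Gamma_vuu = -0.138771, Gamma_vuv = 0.000000, Gamma_vvv = 0.078059
  tau = 0.875000: gamma = (0.760417, 0.473958), gamma' = (1.166667, 0.833333); Gamma_uuu = 1.071769, Gamma_uuv = 0.000000, Gamma_uvv = -0.963034, Gamma_vuu = -0.200082, Gamma_vuv = 0.000000, Gamma_vvv = 0.179783
  tau = 1.000000: gamma = (0.916667, 0.583333), gamma' = (1.333333, 0.916667); Gamma_uuu = 0.897431, Gamma_uuv = 0.000000, Gamma_uvv = -1.221503, Gamma_vuu = -0.259107, Gamma_vuv = 0.000000, Gamma_vvv = 0.352673
step 0: V^u = 1.0000, V^v = -0.5000
step 1: k1 = (0.000000, 0.000000), k2 = (-0.243861, 0.000061), k3 = (-0.236467, 0.000059), k4 = (-0.474881, 0.001256); V <- V + (h/6)(k1 + 2k2 + 2k3 + k4): V^u = 0.9402, V^v = -0.4999
step 2: k1 = (-0.474534, 0.001255), k2 = (-0.689934, 0.007442), k3 = (-0.669705, 0.007224), k4 = (-0.827315, 0.023939); V <- V + (h/6)(k1 + 2k2 + 2k3 + k4): V^u = 0.7726, V^v = -0.4977
step 3: k1 = (-0.827128, 0.023933), k2 = (-0.912228, 0.056015), k3 = (-0.898883, 0.055195), k4 = (-0.927668, 0.104363); V <- V + (h/6)(k1 + 2k2 + 2k3 + k4): V^u = 0.5486, V^v = -0.4831
step 4: k1 = (-0.928081, 0.104409), k2 = (-0.918094, 0.171394), k3 = (-0.912936, 0.170431), k4 = (-0.876509, 0.253066); V <- V + (h/6)(k1 + 2k2 + 2k3 + k4): V^u = 0.3208, V^v = -0.4397


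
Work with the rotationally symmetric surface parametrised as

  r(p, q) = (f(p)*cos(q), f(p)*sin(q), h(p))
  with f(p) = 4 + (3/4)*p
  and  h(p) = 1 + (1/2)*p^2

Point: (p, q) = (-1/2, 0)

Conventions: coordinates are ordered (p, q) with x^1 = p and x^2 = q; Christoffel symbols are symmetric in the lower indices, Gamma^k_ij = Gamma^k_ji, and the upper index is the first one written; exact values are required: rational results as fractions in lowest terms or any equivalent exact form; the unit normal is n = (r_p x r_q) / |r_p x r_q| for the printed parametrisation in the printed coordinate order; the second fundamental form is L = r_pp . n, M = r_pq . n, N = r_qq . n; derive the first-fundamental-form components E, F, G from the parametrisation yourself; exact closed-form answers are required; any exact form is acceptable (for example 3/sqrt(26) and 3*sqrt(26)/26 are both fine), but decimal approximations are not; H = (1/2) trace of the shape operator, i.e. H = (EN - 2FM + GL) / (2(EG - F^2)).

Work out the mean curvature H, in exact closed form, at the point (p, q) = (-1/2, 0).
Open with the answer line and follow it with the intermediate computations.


Answer: H = 592*sqrt(13)/4901

f = 29/8, f' = 3/4, f'' = 0, h' = -1/2, h'' = 1
E = 13/16, F = 0, G = 841/64; answer radicand W^2 = 13/16
unnormalised second-form numerators: l = 3/4, m = 0, n = -29/16; L = l/sqrt(13/16), and similarly M = m/sqrt(W^2), N = n/sqrt(W^2)
H = (E*n - 2*F*m + G*l) / (2*(EG - F^2)*sqrt(W^2)); E*n - 2*F*m + G*l = 1073/128, EG - F^2 = 10933/1024, so H = (148/377)/sqrt(13/16)


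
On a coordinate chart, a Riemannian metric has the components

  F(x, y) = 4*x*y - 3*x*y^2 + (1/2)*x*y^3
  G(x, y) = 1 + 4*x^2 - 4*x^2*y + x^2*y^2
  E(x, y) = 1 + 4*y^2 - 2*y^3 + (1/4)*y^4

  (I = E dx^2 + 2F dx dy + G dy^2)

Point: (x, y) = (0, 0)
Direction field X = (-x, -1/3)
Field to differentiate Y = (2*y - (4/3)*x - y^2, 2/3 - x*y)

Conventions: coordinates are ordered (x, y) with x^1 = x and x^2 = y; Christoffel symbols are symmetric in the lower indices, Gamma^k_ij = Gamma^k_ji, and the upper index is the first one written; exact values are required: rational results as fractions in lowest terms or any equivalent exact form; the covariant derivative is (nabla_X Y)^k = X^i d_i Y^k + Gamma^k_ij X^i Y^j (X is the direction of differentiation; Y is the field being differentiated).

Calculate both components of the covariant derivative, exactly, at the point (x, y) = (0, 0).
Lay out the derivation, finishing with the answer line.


E = 1, F = 0, G = 1 at the point
E_x = 0, E_y = 0, F_x = 0, F_y = 0, G_x = 0, G_y = 0
EG - F^2 = 1;  g^inv = (1) * [[1, 0], [0, 1]]
first-kind symbols [ij,l] = (1/2)(d_i g_jl + d_j g_il - d_l g_ij): [xx,x] = E_x/2 = 0, [xx,y] = F_x - E_y/2 = 0, [xy,x] = E_y/2 = 0, [xy,y] = G_x/2 = 0, [yy,x] = F_y - G_x/2 = 0, [yy,y] = G_y/2 = 0
Gamma^x_ij = (G*[ij,x] - F*[ij,y])/(EG - F^2), Gamma^y_ij = (E*[ij,y] - F*[ij,x])/(EG - F^2)
Gamma_xxx = 0, Gamma_xxy = 0, Gamma_xyy = 0, Gamma_yxx = 0, Gamma_yxy = 0, Gamma_yyy = 0
X = (0, -1/3), Y = (0, 2/3) at the point

Answer: (nabla_X Y)^x = -2/3, (nabla_X Y)^y = 0


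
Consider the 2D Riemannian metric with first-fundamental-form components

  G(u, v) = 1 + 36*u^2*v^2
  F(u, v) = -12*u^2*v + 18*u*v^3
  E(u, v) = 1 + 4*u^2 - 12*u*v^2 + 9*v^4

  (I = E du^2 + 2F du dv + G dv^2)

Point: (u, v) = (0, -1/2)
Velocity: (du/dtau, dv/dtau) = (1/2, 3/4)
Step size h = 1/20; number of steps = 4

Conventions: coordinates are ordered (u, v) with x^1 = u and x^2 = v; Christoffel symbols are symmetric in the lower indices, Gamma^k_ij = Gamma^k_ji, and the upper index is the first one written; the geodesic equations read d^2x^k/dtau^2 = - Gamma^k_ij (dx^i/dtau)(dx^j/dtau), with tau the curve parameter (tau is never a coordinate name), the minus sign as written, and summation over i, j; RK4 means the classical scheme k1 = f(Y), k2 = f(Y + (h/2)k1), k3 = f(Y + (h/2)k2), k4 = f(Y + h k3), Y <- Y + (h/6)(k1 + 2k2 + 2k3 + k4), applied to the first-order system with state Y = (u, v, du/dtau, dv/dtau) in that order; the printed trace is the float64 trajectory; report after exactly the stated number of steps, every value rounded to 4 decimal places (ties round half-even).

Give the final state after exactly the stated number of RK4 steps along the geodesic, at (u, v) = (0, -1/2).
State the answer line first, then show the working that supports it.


Answer: u = 0.1228, v = -0.3545, du/dtau = 0.6929, dv/dtau = 0.6822

f(Y) = (du/dtau, dv/dtau, -Gamma^u_ij Y'^i Y'^j, -Gamma^v_ij Y'^i Y'^j) with the Gammas evaluated at the stage position; h = 0.050000; intermediate values shown to 6 dp
step 0: u = 0.0000, v = -0.5000, du/dtau = 0.5000, dv/dtau = 0.7500
step 1:
  k1: at (u, v) = (0.000000, -0.500000), (du/dtau, dv/dtau) = (0.500000, 0.750000); Gamma_uuu = -0.960000, Gamma_uuv = -1.440000, Gamma_uvv = 0.000000, Gamma_vuu = 0.000000, Gamma_vuv = 0.000000, Gamma_vvv = 0.000000; k1 = (0.500000, 0.750000, 1.320000, 0.000000)
  k2: at (u, v) = (0.012500, -0.481250), (du/dtau, dv/dtau) = (0.533000, 0.750000); Gamma_uuu = -0.923906, Gamma_uuv = -1.333889, Gamma_uvv = 0.034646, Gamma_vuu = 0.049787, Gamma_vuv = 0.071879, Gamma_vvv = -0.001867; k2 = (0.533000, 0.750000, 1.309427, -0.070561)
  k3: at (u, v) = (0.013325, -0.481250), (du/dtau, dv/dtau) = (0.532736, 0.748236); Gamma_uuu = -0.922922, Gamma_uuv = -1.332469, Gamma_uvv = 0.036894, Gamma_vuu = 0.053147, Gamma_vuv = 0.076731, Gamma_vvv = -0.002125; k3 = (0.532736, 0.748236, 1.303553, -0.075066)
  k4: at (u, v) = (0.026637, -0.462588), (du/dtau, dv/dtau) = (0.565178, 0.746247); Gamma_uuu = -0.870829, Gamma_uuv = -1.208506, Gamma_uvv = 0.069588, Gamma_vuu = 0.109364, Gamma_vuv = 0.151771, Gamma_vvv = -0.008739; k4 = (0.565178, 0.746247, 1.258816, -0.158090)
  Y <- Y + (h/6)(k1 + 2k2 + 2k3 + k4): u = 0.0266, v = -0.4626, du/dtau = 0.5650, dv/dtau = 0.7463
step 2:
  k1: at (u, v) = (0.026639, -0.462561), (du/dtau, dv/dtau) = (0.565040, 0.746255); Gamma_uuu = -0.870771, Gamma_uuv = -1.208354, Gamma_uvv = 0.069589, Gamma_vuu = 0.109373, Gamma_vuv = 0.151775, Gamma_vvv = -0.008741; k1 = (0.565040, 0.746255, 1.258296, -0.158048)
  k2: at (u, v) = (0.040765, -0.443904), (du/dtau, dv/dtau) = (0.596497, 0.742304); Gamma_uuu = -0.801607, Gamma_uuv = -1.067511, Gamma_uvv = 0.098032, Gamma_vuu = 0.170780, Gamma_vuv = 0.227430, Gamma_vvv = -0.020885; k2 = (0.596497, 0.742304, 1.176552, -0.250661)
  k3: at (u, v) = (0.041551, -0.444003), (du/dtau, dv/dtau) = (0.594454, 0.739989); Gamma_uuu = -0.800094, Gamma_uuv = -1.065732, Gamma_uvv = 0.099734, Gamma_vuu = 0.174233, Gamma_vuv = 0.232079, Gamma_vvv = -0.021719; k3 = (0.594454, 0.739989, 1.165728, -0.253855)
  k4: at (u, v) = (0.056361, -0.425561), (du/dtau, dv/dtau) = (0.623326, 0.733563); Gamma_uuu = -0.714003, Gamma_uuv = -0.911556, Gamma_uvv = 0.120727, Gamma_vuu = 0.238637, Gamma_vuv = 0.304664, Gamma_vvv = -0.040350; k4 = (0.623326, 0.733563, 1.046067, -0.349620)
  Y <- Y + (h/6)(k1 + 2k2 + 2k3 + k4): u = 0.0564, v = -0.4255, du/dtau = 0.6233, dv/dtau = 0.7336
step 3:
  k1: at (u, v) = (0.056391, -0.425524), (du/dtau, dv/dtau) = (0.623281, 0.733616); Gamma_uuu = -0.713815, Gamma_uuv = -0.911236, Gamma_uvv = 0.120758, Gamma_vuu = 0.238764, Gamma_vuv = 0.304799, Gamma_vvv = -0.040392; k1 = (0.623281, 0.733616, 1.045635, -0.349754)
  k2: at (u, v) = (0.071973, -0.407184), (du/dtau, dv/dtau) = (0.649422, 0.724872); Gamma_uuu = -0.611586, Gamma_uuv = -0.747083, Gamma_uvv = 0.132053, Gamma_vuu = 0.304258, Gamma_vuv = 0.371666, Gamma_vvv = -0.065695; k2 = (0.649422, 0.724872, 0.891925, -0.443723)
  k3: at (u, v) = (0.072627, -0.407402), (du/dtau, dv/dtau) = (0.645579, 0.722523); Gamma_uuu = -0.610221, Gamma_uuv = -0.745816, Gamma_uvv = 0.132955, Gamma_vuu = 0.307171, Gamma_vuv = 0.375427, Gamma_vvv = -0.066926; k3 = (0.645579, 0.722523, 0.880681, -0.443315)
  k4: at (u, v) = (0.088670, -0.389398), (du/dtau, dv/dtau) = (0.667315, 0.711451); Gamma_uuu = -0.495649, Gamma_uuv = -0.579014, Gamma_uvv = 0.131848, Gamma_vuu = 0.369957, Gamma_vuv = 0.432181, Gamma_vvv = -0.098412; k4 = (0.667315, 0.711451, 0.703769, -0.525299)
  Y <- Y + (h/6)(k1 + 2k2 + 2k3 + k4): u = 0.0887, v = -0.3894, du/dtau = 0.6674, dv/dtau = 0.7115
step 4:
  k1: at (u, v) = (0.088729, -0.389358), (du/dtau, dv/dtau) = (0.667403, 0.711540); Gamma_uuu = -0.495303, Gamma_uuv = -0.578552, Gamma_uvv = 0.131844, Gamma_vuu = 0.370190, Gamma_vuv = 0.432409, Gamma_vvv = -0.098540; k1 = (0.667403, 0.711540, 0.703360, -0.525691)
  k2: at (u, v) = (0.105414, -0.371570), (du/dtau, dv/dtau) = (0.684987, 0.698398); Gamma_uuu = -0.370903, Gamma_uuv = -0.413450, Gamma_uvv = 0.117296, Gamma_vuu = 0.428626, Gamma_vuv = 0.477793, Gamma_vvv = -0.135550; k2 = (0.684987, 0.698398, 0.512401, -0.592144)
  k3: at (u, v) = (0.105854, -0.371899), (du/dtau, dv/dtau) = (0.680213, 0.696737); Gamma_uuu = -0.370467, Gamma_uuv = -0.413329, Gamma_uvv = 0.117646, Gamma_vuu = 0.430597, Gamma_vuv = 0.480415, Gamma_vvv = -0.136741; k3 = (0.680213, 0.696737, 0.506078, -0.588218)
  k4: at (u, v) = (0.122740, -0.354522), (du/dtau, dv/dtau) = (0.692707, 0.682129); Gamma_uuu = -0.242432, Gamma_uuv = -0.257842, Gamma_uvv = 0.089268, Gamma_vuu = 0.481049, Gamma_vuv = 0.511627, Gamma_vvv = -0.177132; k4 = (0.692707, 0.682129, 0.318461, -0.631911)
  Y <- Y + (h/6)(k1 + 2k2 + 2k3 + k4): u = 0.1228, v = -0.3545, du/dtau = 0.6929, dv/dtau = 0.6822


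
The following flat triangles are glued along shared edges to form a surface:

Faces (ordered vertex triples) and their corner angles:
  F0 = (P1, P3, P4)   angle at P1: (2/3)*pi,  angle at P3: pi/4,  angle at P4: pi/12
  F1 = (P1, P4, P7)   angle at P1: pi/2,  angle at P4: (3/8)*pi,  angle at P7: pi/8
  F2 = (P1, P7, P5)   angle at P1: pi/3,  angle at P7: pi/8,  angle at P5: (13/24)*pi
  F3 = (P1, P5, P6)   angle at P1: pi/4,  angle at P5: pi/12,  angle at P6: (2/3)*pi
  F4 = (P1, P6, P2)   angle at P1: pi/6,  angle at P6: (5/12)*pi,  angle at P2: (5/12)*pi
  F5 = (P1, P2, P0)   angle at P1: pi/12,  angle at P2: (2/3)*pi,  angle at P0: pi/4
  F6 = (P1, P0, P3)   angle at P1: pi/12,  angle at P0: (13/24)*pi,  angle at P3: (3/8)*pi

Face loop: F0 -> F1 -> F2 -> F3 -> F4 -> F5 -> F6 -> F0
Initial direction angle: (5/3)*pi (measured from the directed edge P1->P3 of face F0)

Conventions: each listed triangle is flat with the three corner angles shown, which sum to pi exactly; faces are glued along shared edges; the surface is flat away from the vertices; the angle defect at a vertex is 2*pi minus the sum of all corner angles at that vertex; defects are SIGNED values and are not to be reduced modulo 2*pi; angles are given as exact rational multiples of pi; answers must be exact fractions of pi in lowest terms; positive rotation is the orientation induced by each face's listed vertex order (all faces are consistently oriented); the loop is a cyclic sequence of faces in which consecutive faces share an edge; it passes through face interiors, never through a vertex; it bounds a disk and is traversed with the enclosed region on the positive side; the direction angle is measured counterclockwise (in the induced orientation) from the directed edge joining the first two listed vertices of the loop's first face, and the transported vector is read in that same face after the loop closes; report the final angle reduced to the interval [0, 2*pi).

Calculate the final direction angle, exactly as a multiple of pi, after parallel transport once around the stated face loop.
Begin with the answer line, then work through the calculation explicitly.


Answer: final direction angle = (19/12)*pi

enclosed vertex P1: corner angles sum to (25/12)*pi, defect = 2*pi - (25/12)*pi = -pi/12
adding the enclosed defects to the starting angle (mod 2*pi, induced orientation) gives the holonomy
final angle = (5/3)*pi - pi/12 = (19/12)*pi (mod 2*pi)
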